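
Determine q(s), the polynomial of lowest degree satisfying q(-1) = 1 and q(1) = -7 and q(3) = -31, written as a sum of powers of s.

q(s) = -2s^2 - 4s - 1

Build the Lagrange basis polynomials:
L_0(s) = (s - 1)(s - 3) / [8] = (1/8)s^2 - (1/2)s + 3/8
L_1(s) = (s + 1)(s - 3) / [-4] = -(1/4)s^2 + (1/2)s + 3/4
L_2(s) = (s + 1)(s - 1) / [8] = (1/8)s^2 - 1/8
q(s) = 1·L_0 + (-7)·L_1 + (-31)·L_2
  1·L_0(s) = (1/8)s^2 - (1/2)s + 3/8
  (-7)·L_1(s) = (7/4)s^2 - (7/2)s - 21/4
  (-31)·L_2(s) = -(31/8)s^2 + 31/8
Adding term by term: -2s^2 - 4s - 1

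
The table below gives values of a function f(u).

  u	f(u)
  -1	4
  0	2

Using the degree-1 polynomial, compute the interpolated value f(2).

L_0(2) = (2)/[(-1)] = -2
L_1(2) = (3)/[(1)] = 3
Sum: 4·(-2) + 2·(3) = -2

-2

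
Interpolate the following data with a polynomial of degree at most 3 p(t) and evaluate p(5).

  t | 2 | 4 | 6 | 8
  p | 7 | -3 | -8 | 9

Evaluate each Lagrange basis at t = 5:
L_0(5) = (1)·(-1)·(-3)/[(-2)·(-4)·(-6)] = -1/16
L_1(5) = (3)·(-1)·(-3)/[(2)·(-2)·(-4)] = 9/16
L_2(5) = (3)·(1)·(-3)/[(4)·(2)·(-2)] = 9/16
L_3(5) = (3)·(1)·(-1)/[(6)·(4)·(2)] = -1/16
Sum: 7·(-1/16) + (-3)·(9/16) + (-8)·(9/16) + 9·(-1/16) = -115/16

-115/16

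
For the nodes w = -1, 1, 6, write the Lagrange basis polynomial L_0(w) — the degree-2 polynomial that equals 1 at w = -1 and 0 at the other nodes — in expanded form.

L_0(w) = (1/14)w^2 - (1/2)w + 3/7

L_0(w) = (w - 1)(w - 6) / [(-2)·(-7)]
       = (w^2 - 7w + 6) / (14)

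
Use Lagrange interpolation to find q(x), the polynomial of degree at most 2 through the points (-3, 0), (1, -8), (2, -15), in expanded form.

q(x) = -x^2 - 4x - 3

Build the Lagrange basis polynomials:
L_0(x) = (x - 1)(x - 2) / [20] = (1/20)x^2 - (3/20)x + 1/10
L_1(x) = (x + 3)(x - 2) / [-4] = -(1/4)x^2 - (1/4)x + 3/2
L_2(x) = (x + 3)(x - 1) / [5] = (1/5)x^2 + (2/5)x - 3/5
q(x) = 0·L_0 + (-8)·L_1 + (-15)·L_2
  0·L_0(x) = 0
  (-8)·L_1(x) = 2x^2 + 2x - 12
  (-15)·L_2(x) = -3x^2 - 6x + 9
Adding term by term: -x^2 - 4x - 3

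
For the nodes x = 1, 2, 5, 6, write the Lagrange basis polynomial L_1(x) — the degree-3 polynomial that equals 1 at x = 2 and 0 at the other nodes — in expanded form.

L_1(x) = (1/12)x^3 - x^2 + (41/12)x - 5/2

L_1(x) = (x - 1)(x - 5)(x - 6) / [(1)·(-3)·(-4)]
       = (x^3 - 12x^2 + 41x - 30) / (12)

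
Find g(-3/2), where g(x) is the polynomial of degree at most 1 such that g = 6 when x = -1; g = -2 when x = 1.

Evaluate each Lagrange basis at x = -3/2:
L_0(-3/2) = (-5/2)/[(-2)] = 5/4
L_1(-3/2) = (-1/2)/[(2)] = -1/4
Sum: 6·(5/4) + (-2)·(-1/4) = 8

8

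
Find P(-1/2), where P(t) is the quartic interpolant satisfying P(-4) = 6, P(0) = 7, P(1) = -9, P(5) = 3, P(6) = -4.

L_0(-1/2) = (-1/2)·(-3/2)·(-11/2)·(-13/2)/[(-4)·(-5)·(-9)·(-10)] = 143/9600
L_1(-1/2) = (7/2)·(-3/2)·(-11/2)·(-13/2)/[(4)·(-1)·(-5)·(-6)] = 1001/640
L_2(-1/2) = (7/2)·(-1/2)·(-11/2)·(-13/2)/[(5)·(1)·(-4)·(-5)] = -1001/1600
L_3(-1/2) = (7/2)·(-1/2)·(-3/2)·(-13/2)/[(9)·(5)·(4)·(-1)] = 91/960
L_4(-1/2) = (7/2)·(-1/2)·(-3/2)·(-11/2)/[(10)·(6)·(5)·(1)] = -77/1600
Sum: 6·(143/9600) + 7·(1001/640) + (-9)·(-1001/1600) + 3·(91/960) + (-4)·(-77/1600) = 10973/640

10973/640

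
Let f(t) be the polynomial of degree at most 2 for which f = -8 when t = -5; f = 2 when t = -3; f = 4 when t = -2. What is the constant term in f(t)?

Build the Lagrange basis polynomials:
L_0(t) = (t + 3)(t + 2) / [6] = (1/6)t^2 + (5/6)t + 1
L_1(t) = (t + 5)(t + 2) / [-2] = -(1/2)t^2 - (7/2)t - 5
L_2(t) = (t + 5)(t + 3) / [3] = (1/3)t^2 + (8/3)t + 5
f(t) = (-8)·L_0 + 2·L_1 + 4·L_2
Only the constant term is needed; take it from each L_i and combine:
(-8)·(1) + 2·(-5) + 4·(5) = 2

2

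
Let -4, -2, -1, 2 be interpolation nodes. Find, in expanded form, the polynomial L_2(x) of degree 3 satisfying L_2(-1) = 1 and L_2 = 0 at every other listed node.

L_2(x) = -(1/9)x^3 - (4/9)x^2 + (4/9)x + 16/9

L_2(x) = (x + 4)(x + 2)(x - 2) / [(3)·(1)·(-3)]
       = (x^3 + 4x^2 - 4x - 16) / (-9)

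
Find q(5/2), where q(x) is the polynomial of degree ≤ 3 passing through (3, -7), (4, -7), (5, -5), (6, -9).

Using Newton's divided-difference form:
q[3,4] = (-7 - (-7)) / (4 - 3) = 0
q[4,5] = (-5 - (-7)) / (5 - 4) = 2
q[5,6] = (-9 - (-5)) / (6 - 5) = -4
q[3,4,5] = (2 - 0) / (5 - 3) = 1
q[4,5,6] = (-4 - 2) / (6 - 4) = -3
q[3,4,5,6] = (-3 - 1) / (6 - 3) = -4/3
q(5/2) = -7 + 0·(-1/2) + 1·(-1/2)·(-3/2) + (-4/3)·(-1/2)·(-3/2)·(-5/2) = -15/4

-15/4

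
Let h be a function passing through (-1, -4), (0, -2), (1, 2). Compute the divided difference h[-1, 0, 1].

h[-1,0] = (-2 - (-4)) / (0 - (-1)) = 2
h[0,1] = (2 - (-2)) / (1 - 0) = 4
h[-1,0,1] = (4 - 2) / (1 - (-1)) = 1

1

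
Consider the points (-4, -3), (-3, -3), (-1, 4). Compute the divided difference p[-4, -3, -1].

p[-4,-3] = (-3 - (-3)) / (-3 - (-4)) = 0
p[-3,-1] = (4 - (-3)) / (-1 - (-3)) = 7/2
p[-4,-3,-1] = (7/2 - 0) / (-1 - (-4)) = 7/6

7/6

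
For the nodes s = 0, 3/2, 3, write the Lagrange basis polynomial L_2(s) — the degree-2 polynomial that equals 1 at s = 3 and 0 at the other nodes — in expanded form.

L_2(s) = s(s - 3/2) / [(3)·(3/2)]
       = (s^2 - (3/2)s) / (9/2)

L_2(s) = (2/9)s^2 - (1/3)s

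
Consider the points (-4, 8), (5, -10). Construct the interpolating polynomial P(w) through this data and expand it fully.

P(w) = -2w

L_0(w) = (w - 5) / [-9] = -(1/9)w + 5/9
L_1(w) = (w + 4) / [9] = (1/9)w + 4/9
P(w) = 8·L_0 + (-10)·L_1
  8·L_0(w) = -(8/9)w + 40/9
  (-10)·L_1(w) = -(10/9)w - 40/9
Adding term by term: -2w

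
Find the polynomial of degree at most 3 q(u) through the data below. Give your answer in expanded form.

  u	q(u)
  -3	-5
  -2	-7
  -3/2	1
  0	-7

Newton's divided differences:
q[-3,-2] = (-7 - (-5)) / (-2 - (-3)) = -2
q[-2,-3/2] = (1 - (-7)) / (-3/2 - (-2)) = 16
q[-3/2,0] = (-7 - 1) / (0 - (-3/2)) = -16/3
q[-3,-2,-3/2] = (16 - (-2)) / (-3/2 - (-3)) = 12
q[-2,-3/2,0] = (-16/3 - 16) / (0 - (-2)) = -32/3
q[-3,-2,-3/2,0] = (-32/3 - 12) / (0 - (-3)) = -68/9
q(u) = -5 + (-2)·(u + 3) + 12·(u + 3)(u + 2) + (-68/9)·(u + 3)(u + 2)(u + 3/2)
Expanding: q(u) = -(68/9)u^3 - (334/9)u^2 - 44u - 7

q(u) = -(68/9)u^3 - (334/9)u^2 - 44u - 7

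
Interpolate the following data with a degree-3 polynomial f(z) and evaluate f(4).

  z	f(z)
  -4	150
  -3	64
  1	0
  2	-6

-90

L_0(4) = (7)·(3)·(2)/[(-1)·(-5)·(-6)] = -7/5
L_1(4) = (8)·(3)·(2)/[(1)·(-4)·(-5)] = 12/5
L_2(4) = (8)·(7)·(2)/[(5)·(4)·(-1)] = -28/5
L_3(4) = (8)·(7)·(3)/[(6)·(5)·(1)] = 28/5
Sum: 150·(-7/5) + 64·(12/5) + 0 + (-6)·(28/5) = -90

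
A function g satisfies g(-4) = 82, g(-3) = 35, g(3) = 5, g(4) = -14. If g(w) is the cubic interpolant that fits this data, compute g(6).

L_0(6) = (9)·(3)·(2)/[(-1)·(-7)·(-8)] = -27/28
L_1(6) = (10)·(3)·(2)/[(1)·(-6)·(-7)] = 10/7
L_2(6) = (10)·(9)·(2)/[(7)·(6)·(-1)] = -30/7
L_3(6) = (10)·(9)·(3)/[(8)·(7)·(1)] = 135/28
Sum: 82·(-27/28) + 35·(10/7) + 5·(-30/7) + (-14)·(135/28) = -118

-118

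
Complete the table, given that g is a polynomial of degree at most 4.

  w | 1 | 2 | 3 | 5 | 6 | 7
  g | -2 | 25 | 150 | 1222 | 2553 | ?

4750

The 5 known values determine g uniquely (degree ≤ 4).
Evaluate each Lagrange basis at w = 7:
L_0(7) = (5)·(4)·(2)·(1)/[(-1)·(-2)·(-4)·(-5)] = 1
L_1(7) = (6)·(4)·(2)·(1)/[(1)·(-1)·(-3)·(-4)] = -4
L_2(7) = (6)·(5)·(2)·(1)/[(2)·(1)·(-2)·(-3)] = 5
L_3(7) = (6)·(5)·(4)·(1)/[(4)·(3)·(2)·(-1)] = -5
L_4(7) = (6)·(5)·(4)·(2)/[(5)·(4)·(3)·(1)] = 4
Sum: (-2)·(1) + 25·(-4) + 150·(5) + 1222·(-5) + 2553·(4) = 4750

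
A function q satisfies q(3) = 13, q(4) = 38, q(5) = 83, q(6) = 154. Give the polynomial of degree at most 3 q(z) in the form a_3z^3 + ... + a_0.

q(z) = z^3 - 2z^2 + 2z - 2

Newton's divided differences:
q[3,4] = (38 - 13) / (4 - 3) = 25
q[4,5] = (83 - 38) / (5 - 4) = 45
q[5,6] = (154 - 83) / (6 - 5) = 71
q[3,4,5] = (45 - 25) / (5 - 3) = 10
q[4,5,6] = (71 - 45) / (6 - 4) = 13
q[3,4,5,6] = (13 - 10) / (6 - 3) = 1
q(z) = 13 + 25·(z - 3) + 10·(z - 3)(z - 4) + 1·(z - 3)(z - 4)(z - 5)
Expanding: q(z) = z^3 - 2z^2 + 2z - 2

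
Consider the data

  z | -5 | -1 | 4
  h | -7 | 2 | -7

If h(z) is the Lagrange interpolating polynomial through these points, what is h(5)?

L_0(5) = (6)·(1)/[(-4)·(-9)] = 1/6
L_1(5) = (10)·(1)/[(4)·(-5)] = -1/2
L_2(5) = (10)·(6)/[(9)·(5)] = 4/3
Sum: (-7)·(1/6) + 2·(-1/2) + (-7)·(4/3) = -23/2

-23/2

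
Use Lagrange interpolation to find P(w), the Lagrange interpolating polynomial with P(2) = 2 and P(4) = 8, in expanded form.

Build the Lagrange basis polynomials:
L_0(w) = (w - 4) / [-2] = -(1/2)w + 2
L_1(w) = (w - 2) / [2] = (1/2)w - 1
P(w) = 2·L_0 + 8·L_1
  2·L_0(w) = -w + 4
  8·L_1(w) = 4w - 8
Adding term by term: 3w - 4

P(w) = 3w - 4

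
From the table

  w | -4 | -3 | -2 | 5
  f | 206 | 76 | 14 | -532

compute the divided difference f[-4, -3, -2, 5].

f[-4,-3] = (76 - 206) / (-3 - (-4)) = -130
f[-3,-2] = (14 - 76) / (-2 - (-3)) = -62
f[-2,5] = (-532 - 14) / (5 - (-2)) = -78
f[-4,-3,-2] = (-62 - (-130)) / (-2 - (-4)) = 34
f[-3,-2,5] = (-78 - (-62)) / (5 - (-3)) = -2
f[-4,-3,-2,5] = (-2 - 34) / (5 - (-4)) = -4

-4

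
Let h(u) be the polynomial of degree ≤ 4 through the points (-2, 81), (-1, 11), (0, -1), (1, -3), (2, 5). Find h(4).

Evaluate each Lagrange basis at u = 4:
L_0(4) = (5)·(4)·(3)·(2)/[(-1)·(-2)·(-3)·(-4)] = 5
L_1(4) = (6)·(4)·(3)·(2)/[(1)·(-1)·(-2)·(-3)] = -24
L_2(4) = (6)·(5)·(3)·(2)/[(2)·(1)·(-1)·(-2)] = 45
L_3(4) = (6)·(5)·(4)·(2)/[(3)·(2)·(1)·(-1)] = -40
L_4(4) = (6)·(5)·(4)·(3)/[(4)·(3)·(2)·(1)] = 15
Sum: 81·(5) + 11·(-24) + (-1)·(45) + (-3)·(-40) + 5·(15) = 291

291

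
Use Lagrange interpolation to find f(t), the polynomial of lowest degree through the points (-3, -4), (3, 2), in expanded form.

f(t) = t - 1

Build the Lagrange basis polynomials:
L_0(t) = (t - 3) / [-6] = -(1/6)t + 1/2
L_1(t) = (t + 3) / [6] = (1/6)t + 1/2
f(t) = (-4)·L_0 + 2·L_1
  (-4)·L_0(t) = (2/3)t - 2
  2·L_1(t) = (1/3)t + 1
Adding term by term: t - 1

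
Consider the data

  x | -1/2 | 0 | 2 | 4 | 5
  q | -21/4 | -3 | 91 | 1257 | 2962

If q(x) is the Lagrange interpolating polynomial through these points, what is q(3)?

L_0(3) = (3)·(1)·(-1)·(-2)/[(-1/2)·(-5/2)·(-9/2)·(-11/2)] = 32/165
L_1(3) = (7/2)·(1)·(-1)·(-2)/[(1/2)·(-2)·(-4)·(-5)] = -7/20
L_2(3) = (7/2)·(3)·(-1)·(-2)/[(5/2)·(2)·(-2)·(-3)] = 7/10
L_3(3) = (7/2)·(3)·(1)·(-2)/[(9/2)·(4)·(2)·(-1)] = 7/12
L_4(3) = (7/2)·(3)·(1)·(-1)/[(11/2)·(5)·(3)·(1)] = -7/55
Sum: (-21/4)·(32/165) + (-3)·(-7/20) + 91·(7/10) + 1257·(7/12) + 2962·(-7/55) = 420

420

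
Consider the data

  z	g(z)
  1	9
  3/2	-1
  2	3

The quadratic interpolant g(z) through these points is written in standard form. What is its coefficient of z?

-90

L_0(z) = (z - 3/2)(z - 2) / [1/2] = 2z^2 - 7z + 6
L_1(z) = (z - 1)(z - 2) / [-1/4] = -4z^2 + 12z - 8
L_2(z) = (z - 1)(z - 3/2) / [1/2] = 2z^2 - 5z + 3
g(z) = 9·L_0 + (-1)·L_1 + 3·L_2
Only the coefficient of z is needed; take it from each L_i and combine:
9·(-7) + (-1)·(12) + 3·(-5) = -90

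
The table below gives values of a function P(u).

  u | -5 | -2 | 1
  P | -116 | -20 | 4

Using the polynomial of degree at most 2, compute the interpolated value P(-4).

-76

Evaluate each Lagrange basis at u = -4:
L_0(-4) = (-2)·(-5)/[(-3)·(-6)] = 5/9
L_1(-4) = (1)·(-5)/[(3)·(-3)] = 5/9
L_2(-4) = (1)·(-2)/[(6)·(3)] = -1/9
Sum: (-116)·(5/9) + (-20)·(5/9) + 4·(-1/9) = -76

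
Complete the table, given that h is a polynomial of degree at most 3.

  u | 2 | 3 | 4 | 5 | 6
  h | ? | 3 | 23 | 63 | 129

The 4 known values determine h uniquely (degree ≤ 3).
Evaluate each Lagrange basis at u = 2:
L_0(2) = (-2)·(-3)·(-4)/[(-1)·(-2)·(-3)] = 4
L_1(2) = (-1)·(-3)·(-4)/[(1)·(-1)·(-2)] = -6
L_2(2) = (-1)·(-2)·(-4)/[(2)·(1)·(-1)] = 4
L_3(2) = (-1)·(-2)·(-3)/[(3)·(2)·(1)] = -1
Sum: 3·(4) + 23·(-6) + 63·(4) + 129·(-1) = -3

-3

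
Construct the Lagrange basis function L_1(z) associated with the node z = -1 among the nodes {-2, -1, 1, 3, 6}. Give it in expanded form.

L_1(z) = -(1/56)z^4 + (1/7)z^3 - (1/8)z^2 - (9/14)z + 9/14

L_1(z) = (z + 2)(z - 1)(z - 3)(z - 6) / [(1)·(-2)·(-4)·(-7)]
       = (z^4 - 8z^3 + 7z^2 + 36z - 36) / (-56)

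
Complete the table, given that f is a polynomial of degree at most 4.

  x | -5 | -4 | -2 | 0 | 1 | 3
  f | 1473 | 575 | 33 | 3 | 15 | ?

The 5 known values determine f uniquely (degree ≤ 4).
Evaluate each Lagrange basis at x = 3:
L_0(3) = (7)·(5)·(3)·(2)/[(-1)·(-3)·(-5)·(-6)] = 7/3
L_1(3) = (8)·(5)·(3)·(2)/[(1)·(-2)·(-4)·(-5)] = -6
L_2(3) = (8)·(7)·(3)·(2)/[(3)·(2)·(-2)·(-3)] = 28/3
L_3(3) = (8)·(7)·(5)·(2)/[(5)·(4)·(2)·(-1)] = -14
L_4(3) = (8)·(7)·(5)·(3)/[(6)·(5)·(3)·(1)] = 28/3
Sum: 1473·(7/3) + 575·(-6) + 33·(28/3) + 3·(-14) + 15·(28/3) = 393

393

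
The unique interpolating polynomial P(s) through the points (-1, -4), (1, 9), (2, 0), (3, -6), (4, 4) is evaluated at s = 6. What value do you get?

136

L_0(6) = (5)·(4)·(3)·(2)/[(-2)·(-3)·(-4)·(-5)] = 1
L_1(6) = (7)·(4)·(3)·(2)/[(2)·(-1)·(-2)·(-3)] = -14
L_2(6) = (7)·(5)·(3)·(2)/[(3)·(1)·(-1)·(-2)] = 35
L_3(6) = (7)·(5)·(4)·(2)/[(4)·(2)·(1)·(-1)] = -35
L_4(6) = (7)·(5)·(4)·(3)/[(5)·(3)·(2)·(1)] = 14
Sum: (-4)·(1) + 9·(-14) + 0 + (-6)·(-35) + 4·(14) = 136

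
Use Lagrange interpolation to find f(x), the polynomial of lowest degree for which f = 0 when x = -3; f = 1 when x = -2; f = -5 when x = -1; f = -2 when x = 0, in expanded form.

Build the Lagrange basis polynomials:
L_0(x) = (x + 2)(x + 1)x / [-6] = -(1/6)x^3 - (1/2)x^2 - (1/3)x
L_1(x) = (x + 3)(x + 1)x / [2] = (1/2)x^3 + 2x^2 + (3/2)x
L_2(x) = (x + 3)(x + 2)x / [-2] = -(1/2)x^3 - (5/2)x^2 - 3x
L_3(x) = (x + 3)(x + 2)(x + 1) / [6] = (1/6)x^3 + x^2 + (11/6)x + 1
f(x) = 0·L_0 + 1·L_1 + (-5)·L_2 + (-2)·L_3
  0·L_0(x) = 0
  1·L_1(x) = (1/2)x^3 + 2x^2 + (3/2)x
  (-5)·L_2(x) = (5/2)x^3 + (25/2)x^2 + 15x
  (-2)·L_3(x) = -(1/3)x^3 - 2x^2 - (11/3)x - 2
Adding term by term: (8/3)x^3 + (25/2)x^2 + (77/6)x - 2

f(x) = (8/3)x^3 + (25/2)x^2 + (77/6)x - 2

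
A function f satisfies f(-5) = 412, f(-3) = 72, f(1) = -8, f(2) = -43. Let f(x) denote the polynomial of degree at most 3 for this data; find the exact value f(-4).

197

Using Newton's divided-difference form:
f[-5,-3] = (72 - 412) / (-3 - (-5)) = -170
f[-3,1] = (-8 - 72) / (1 - (-3)) = -20
f[1,2] = (-43 - (-8)) / (2 - 1) = -35
f[-5,-3,1] = (-20 - (-170)) / (1 - (-5)) = 25
f[-3,1,2] = (-35 - (-20)) / (2 - (-3)) = -3
f[-5,-3,1,2] = (-3 - 25) / (2 - (-5)) = -4
f(-4) = 412 + (-170)·(1) + 25·(1)·(-1) + (-4)·(1)·(-1)·(-5) = 197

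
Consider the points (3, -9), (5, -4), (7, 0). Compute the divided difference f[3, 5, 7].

f[3,5] = (-4 - (-9)) / (5 - 3) = 5/2
f[5,7] = (0 - (-4)) / (7 - 5) = 2
f[3,5,7] = (2 - 5/2) / (7 - 3) = -1/8

-1/8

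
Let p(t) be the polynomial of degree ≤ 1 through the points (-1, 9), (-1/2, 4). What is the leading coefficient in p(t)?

-10

The leading coefficient equals the top divided difference p[-1,-1/2].
p[-1,-1/2] = (4 - 9) / (-1/2 - (-1)) = -10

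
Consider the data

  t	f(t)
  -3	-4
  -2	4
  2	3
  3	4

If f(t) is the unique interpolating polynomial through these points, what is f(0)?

Evaluate each Lagrange basis at t = 0:
L_0(0) = (2)·(-2)·(-3)/[(-1)·(-5)·(-6)] = -2/5
L_1(0) = (3)·(-2)·(-3)/[(1)·(-4)·(-5)] = 9/10
L_2(0) = (3)·(2)·(-3)/[(5)·(4)·(-1)] = 9/10
L_3(0) = (3)·(2)·(-2)/[(6)·(5)·(1)] = -2/5
Sum: (-4)·(-2/5) + 4·(9/10) + 3·(9/10) + 4·(-2/5) = 63/10

63/10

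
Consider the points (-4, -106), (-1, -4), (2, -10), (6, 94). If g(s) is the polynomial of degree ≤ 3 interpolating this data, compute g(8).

L_0(8) = (9)·(6)·(2)/[(-3)·(-6)·(-10)] = -3/5
L_1(8) = (12)·(6)·(2)/[(3)·(-3)·(-7)] = 16/7
L_2(8) = (12)·(9)·(2)/[(6)·(3)·(-4)] = -3
L_3(8) = (12)·(9)·(6)/[(10)·(7)·(4)] = 81/35
Sum: (-106)·(-3/5) + (-4)·(16/7) + (-10)·(-3) + 94·(81/35) = 302

302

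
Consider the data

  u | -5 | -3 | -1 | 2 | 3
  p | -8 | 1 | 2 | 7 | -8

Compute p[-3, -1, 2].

7/30

p[-3,-1] = (2 - 1) / (-1 - (-3)) = 1/2
p[-1,2] = (7 - 2) / (2 - (-1)) = 5/3
p[-3,-1,2] = (5/3 - 1/2) / (2 - (-3)) = 7/30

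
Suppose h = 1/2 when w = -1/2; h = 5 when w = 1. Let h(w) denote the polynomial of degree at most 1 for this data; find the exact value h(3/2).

L_0(3/2) = (1/2)/[(-3/2)] = -1/3
L_1(3/2) = (2)/[(3/2)] = 4/3
Sum: 1/2·(-1/3) + 5·(4/3) = 13/2

13/2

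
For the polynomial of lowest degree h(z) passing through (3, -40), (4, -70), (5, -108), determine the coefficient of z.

Build the Lagrange basis polynomials:
L_0(z) = (z - 4)(z - 5) / [2] = (1/2)z^2 - (9/2)z + 10
L_1(z) = (z - 3)(z - 5) / [-1] = -z^2 + 8z - 15
L_2(z) = (z - 3)(z - 4) / [2] = (1/2)z^2 - (7/2)z + 6
h(z) = (-40)·L_0 + (-70)·L_1 + (-108)·L_2
Only the coefficient of z is needed; take it from each L_i and combine:
(-40)·(-9/2) + (-70)·(8) + (-108)·(-7/2) = -2

-2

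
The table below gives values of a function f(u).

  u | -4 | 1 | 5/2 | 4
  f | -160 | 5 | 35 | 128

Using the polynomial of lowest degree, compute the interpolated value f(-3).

Evaluate each Lagrange basis at u = -3:
L_0(-3) = (-4)·(-11/2)·(-7)/[(-5)·(-13/2)·(-8)] = 77/130
L_1(-3) = (1)·(-11/2)·(-7)/[(5)·(-3/2)·(-3)] = 77/45
L_2(-3) = (1)·(-4)·(-7)/[(13/2)·(3/2)·(-3/2)] = -224/117
L_3(-3) = (1)·(-4)·(-11/2)/[(8)·(3)·(3/2)] = 11/18
Sum: (-160)·(77/130) + 5·(77/45) + 35·(-224/117) + 128·(11/18) = -75

-75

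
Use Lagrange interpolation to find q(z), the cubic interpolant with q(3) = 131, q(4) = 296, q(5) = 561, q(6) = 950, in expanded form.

q(z) = 4z^3 + 2z^2 + 3z - 4

L_0(z) = (z - 4)(z - 5)(z - 6) / [-6] = -(1/6)z^3 + (5/2)z^2 - (37/3)z + 20
L_1(z) = (z - 3)(z - 5)(z - 6) / [2] = (1/2)z^3 - 7z^2 + (63/2)z - 45
L_2(z) = (z - 3)(z - 4)(z - 6) / [-2] = -(1/2)z^3 + (13/2)z^2 - 27z + 36
L_3(z) = (z - 3)(z - 4)(z - 5) / [6] = (1/6)z^3 - 2z^2 + (47/6)z - 10
q(z) = 131·L_0 + 296·L_1 + 561·L_2 + 950·L_3
  131·L_0(z) = -(131/6)z^3 + (655/2)z^2 - (4847/3)z + 2620
  296·L_1(z) = 148z^3 - 2072z^2 + 9324z - 13320
  561·L_2(z) = -(561/2)z^3 + (7293/2)z^2 - 15147z + 20196
  950·L_3(z) = (475/3)z^3 - 1900z^2 + (22325/3)z - 9500
Adding term by term: 4z^3 + 2z^2 + 3z - 4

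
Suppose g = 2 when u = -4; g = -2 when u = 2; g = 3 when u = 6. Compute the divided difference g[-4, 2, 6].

23/120

g[-4,2] = (-2 - 2) / (2 - (-4)) = -2/3
g[2,6] = (3 - (-2)) / (6 - 2) = 5/4
g[-4,2,6] = (5/4 - (-2/3)) / (6 - (-4)) = 23/120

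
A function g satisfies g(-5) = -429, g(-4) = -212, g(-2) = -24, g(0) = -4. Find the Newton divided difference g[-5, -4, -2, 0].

g[-5,-4] = (-212 - (-429)) / (-4 - (-5)) = 217
g[-4,-2] = (-24 - (-212)) / (-2 - (-4)) = 94
g[-2,0] = (-4 - (-24)) / (0 - (-2)) = 10
g[-5,-4,-2] = (94 - 217) / (-2 - (-5)) = -41
g[-4,-2,0] = (10 - 94) / (0 - (-4)) = -21
g[-5,-4,-2,0] = (-21 - (-41)) / (0 - (-5)) = 4

4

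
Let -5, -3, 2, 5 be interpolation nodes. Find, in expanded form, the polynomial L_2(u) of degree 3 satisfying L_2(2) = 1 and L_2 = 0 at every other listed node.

L_2(u) = (u + 5)(u + 3)(u - 5) / [(7)·(5)·(-3)]
       = (u^3 + 3u^2 - 25u - 75) / (-105)

L_2(u) = -(1/105)u^3 - (1/35)u^2 + (5/21)u + 5/7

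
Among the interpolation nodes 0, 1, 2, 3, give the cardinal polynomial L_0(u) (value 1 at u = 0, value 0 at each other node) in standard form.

L_0(u) = -(1/6)u^3 + u^2 - (11/6)u + 1

L_0(u) = (u - 1)(u - 2)(u - 3) / [(-1)·(-2)·(-3)]
       = (u^3 - 6u^2 + 11u - 6) / (-6)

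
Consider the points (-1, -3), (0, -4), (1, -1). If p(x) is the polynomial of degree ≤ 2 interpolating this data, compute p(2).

Evaluate each Lagrange basis at x = 2:
L_0(2) = (2)·(1)/[(-1)·(-2)] = 1
L_1(2) = (3)·(1)/[(1)·(-1)] = -3
L_2(2) = (3)·(2)/[(2)·(1)] = 3
Sum: (-3)·(1) + (-4)·(-3) + (-1)·(3) = 6

6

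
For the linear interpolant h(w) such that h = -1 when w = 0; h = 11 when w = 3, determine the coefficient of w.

L_0(w) = (w - 3) / [-3] = -(1/3)w + 1
L_1(w) = w / [3] = (1/3)w
h(w) = (-1)·L_0 + 11·L_1
Only the coefficient of w is needed; take it from each L_i and combine:
(-1)·(-1/3) + 11·(1/3) = 4

4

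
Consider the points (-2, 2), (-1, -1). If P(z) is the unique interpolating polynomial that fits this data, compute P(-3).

5

L_0(-3) = (-2)/[(-1)] = 2
L_1(-3) = (-1)/[(1)] = -1
Sum: 2·(2) + (-1)·(-1) = 5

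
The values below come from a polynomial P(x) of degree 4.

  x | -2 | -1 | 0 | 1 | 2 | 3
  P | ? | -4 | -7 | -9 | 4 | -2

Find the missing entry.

-62

The 5 known values determine P uniquely (degree ≤ 4).
Evaluate each Lagrange basis at x = -2:
L_0(-2) = (-2)·(-3)·(-4)·(-5)/[(-1)·(-2)·(-3)·(-4)] = 5
L_1(-2) = (-1)·(-3)·(-4)·(-5)/[(1)·(-1)·(-2)·(-3)] = -10
L_2(-2) = (-1)·(-2)·(-4)·(-5)/[(2)·(1)·(-1)·(-2)] = 10
L_3(-2) = (-1)·(-2)·(-3)·(-5)/[(3)·(2)·(1)·(-1)] = -5
L_4(-2) = (-1)·(-2)·(-3)·(-4)/[(4)·(3)·(2)·(1)] = 1
Sum: (-4)·(5) + (-7)·(-10) + (-9)·(10) + 4·(-5) + (-2)·(1) = -62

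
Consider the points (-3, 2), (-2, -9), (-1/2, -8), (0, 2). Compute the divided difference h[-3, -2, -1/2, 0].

5/3

h[-3,-2] = (-9 - 2) / (-2 - (-3)) = -11
h[-2,-1/2] = (-8 - (-9)) / (-1/2 - (-2)) = 2/3
h[-1/2,0] = (2 - (-8)) / (0 - (-1/2)) = 20
h[-3,-2,-1/2] = (2/3 - (-11)) / (-1/2 - (-3)) = 14/3
h[-2,-1/2,0] = (20 - 2/3) / (0 - (-2)) = 29/3
h[-3,-2,-1/2,0] = (29/3 - 14/3) / (0 - (-3)) = 5/3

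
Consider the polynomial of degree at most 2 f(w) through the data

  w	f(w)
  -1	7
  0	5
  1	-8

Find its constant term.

5

Build the Lagrange basis polynomials:
L_0(w) = w(w - 1) / [2] = (1/2)w^2 - (1/2)w
L_1(w) = (w + 1)(w - 1) / [-1] = -w^2 + 1
L_2(w) = (w + 1)w / [2] = (1/2)w^2 + (1/2)w
f(w) = 7·L_0 + 5·L_1 + (-8)·L_2
Only the constant term is needed; take it from each L_i and combine:
7·(0) + 5·(1) + (-8)·(0) = 5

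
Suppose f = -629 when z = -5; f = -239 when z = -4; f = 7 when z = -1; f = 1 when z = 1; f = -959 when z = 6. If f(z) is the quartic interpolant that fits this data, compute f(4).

-143

L_0(4) = (8)·(5)·(3)·(-2)/[(-1)·(-4)·(-6)·(-11)] = -10/11
L_1(4) = (9)·(5)·(3)·(-2)/[(1)·(-3)·(-5)·(-10)] = 9/5
L_2(4) = (9)·(8)·(3)·(-2)/[(4)·(3)·(-2)·(-7)] = -18/7
L_3(4) = (9)·(8)·(5)·(-2)/[(6)·(5)·(2)·(-5)] = 12/5
L_4(4) = (9)·(8)·(5)·(3)/[(11)·(10)·(7)·(5)] = 108/385
Sum: (-629)·(-10/11) + (-239)·(9/5) + 7·(-18/7) + 1·(12/5) + (-959)·(108/385) = -143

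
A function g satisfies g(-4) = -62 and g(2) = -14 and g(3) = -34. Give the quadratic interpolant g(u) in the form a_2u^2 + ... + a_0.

L_0(u) = (u - 2)(u - 3) / [42] = (1/42)u^2 - (5/42)u + 1/7
L_1(u) = (u + 4)(u - 3) / [-6] = -(1/6)u^2 - (1/6)u + 2
L_2(u) = (u + 4)(u - 2) / [7] = (1/7)u^2 + (2/7)u - 8/7
g(u) = (-62)·L_0 + (-14)·L_1 + (-34)·L_2
  (-62)·L_0(u) = -(31/21)u^2 + (155/21)u - 62/7
  (-14)·L_1(u) = (7/3)u^2 + (7/3)u - 28
  (-34)·L_2(u) = -(34/7)u^2 - (68/7)u + 272/7
Adding term by term: -4u^2 + 2

g(u) = -4u^2 + 2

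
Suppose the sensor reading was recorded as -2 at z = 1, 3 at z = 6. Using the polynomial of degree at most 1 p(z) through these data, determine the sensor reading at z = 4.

1

L_0(4) = (-2)/[(-5)] = 2/5
L_1(4) = (3)/[(5)] = 3/5
Sum: (-2)·(2/5) + 3·(3/5) = 1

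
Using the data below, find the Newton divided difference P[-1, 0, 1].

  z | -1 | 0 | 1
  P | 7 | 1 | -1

P[-1,0] = (1 - 7) / (0 - (-1)) = -6
P[0,1] = (-1 - 1) / (1 - 0) = -2
P[-1,0,1] = (-2 - (-6)) / (1 - (-1)) = 2

2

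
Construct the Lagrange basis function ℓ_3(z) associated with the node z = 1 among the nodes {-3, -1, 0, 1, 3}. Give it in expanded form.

ℓ_3(z) = (z + 3)(z + 1)z(z - 3) / [(4)·(2)·(1)·(-2)]
       = (z^4 + z^3 - 9z^2 - 9z) / (-16)

ℓ_3(z) = -(1/16)z^4 - (1/16)z^3 + (9/16)z^2 + (9/16)z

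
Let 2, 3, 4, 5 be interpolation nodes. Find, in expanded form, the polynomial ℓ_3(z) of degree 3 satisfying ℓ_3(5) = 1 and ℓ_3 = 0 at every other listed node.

ℓ_3(z) = (1/6)z^3 - (3/2)z^2 + (13/3)z - 4

ℓ_3(z) = (z - 2)(z - 3)(z - 4) / [(3)·(2)·(1)]
       = (z^3 - 9z^2 + 26z - 24) / (6)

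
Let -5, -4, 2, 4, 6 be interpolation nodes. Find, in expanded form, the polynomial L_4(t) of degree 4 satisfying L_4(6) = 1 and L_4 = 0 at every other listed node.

L_4(t) = (1/880)t^4 + (3/880)t^3 - (13/440)t^2 - (3/55)t + 2/11

L_4(t) = (t + 5)(t + 4)(t - 2)(t - 4) / [(11)·(10)·(4)·(2)]
       = (t^4 + 3t^3 - 26t^2 - 48t + 160) / (880)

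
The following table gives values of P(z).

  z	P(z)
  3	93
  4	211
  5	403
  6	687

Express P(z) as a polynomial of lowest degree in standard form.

Newton's divided differences:
P[3,4] = (211 - 93) / (4 - 3) = 118
P[4,5] = (403 - 211) / (5 - 4) = 192
P[5,6] = (687 - 403) / (6 - 5) = 284
P[3,4,5] = (192 - 118) / (5 - 3) = 37
P[4,5,6] = (284 - 192) / (6 - 4) = 46
P[3,4,5,6] = (46 - 37) / (6 - 3) = 3
P(z) = 93 + 118·(z - 3) + 37·(z - 3)(z - 4) + 3·(z - 3)(z - 4)(z - 5)
Expanding: P(z) = 3z^3 + z^2 + 3

P(z) = 3z^3 + z^2 + 3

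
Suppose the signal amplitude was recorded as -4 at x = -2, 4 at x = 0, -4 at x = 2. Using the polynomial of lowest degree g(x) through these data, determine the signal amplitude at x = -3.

-14

Evaluate each Lagrange basis at x = -3:
L_0(-3) = (-3)·(-5)/[(-2)·(-4)] = 15/8
L_1(-3) = (-1)·(-5)/[(2)·(-2)] = -5/4
L_2(-3) = (-1)·(-3)/[(4)·(2)] = 3/8
Sum: (-4)·(15/8) + 4·(-5/4) + (-4)·(3/8) = -14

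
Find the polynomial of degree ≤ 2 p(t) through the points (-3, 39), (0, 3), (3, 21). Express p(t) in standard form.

p(t) = 3t^2 - 3t + 3

Build the Lagrange basis polynomials:
L_0(t) = t(t - 3) / [18] = (1/18)t^2 - (1/6)t
L_1(t) = (t + 3)(t - 3) / [-9] = -(1/9)t^2 + 1
L_2(t) = (t + 3)t / [18] = (1/18)t^2 + (1/6)t
p(t) = 39·L_0 + 3·L_1 + 21·L_2
  39·L_0(t) = (13/6)t^2 - (13/2)t
  3·L_1(t) = -(1/3)t^2 + 3
  21·L_2(t) = (7/6)t^2 + (7/2)t
Adding term by term: 3t^2 - 3t + 3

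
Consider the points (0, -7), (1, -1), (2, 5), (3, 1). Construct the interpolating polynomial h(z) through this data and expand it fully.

L_0(z) = (z - 1)(z - 2)(z - 3) / [-6] = -(1/6)z^3 + z^2 - (11/6)z + 1
L_1(z) = z(z - 2)(z - 3) / [2] = (1/2)z^3 - (5/2)z^2 + 3z
L_2(z) = z(z - 1)(z - 3) / [-2] = -(1/2)z^3 + 2z^2 - (3/2)z
L_3(z) = z(z - 1)(z - 2) / [6] = (1/6)z^3 - (1/2)z^2 + (1/3)z
h(z) = (-7)·L_0 + (-1)·L_1 + 5·L_2 + 1·L_3
  (-7)·L_0(z) = (7/6)z^3 - 7z^2 + (77/6)z - 7
  (-1)·L_1(z) = -(1/2)z^3 + (5/2)z^2 - 3z
  5·L_2(z) = -(5/2)z^3 + 10z^2 - (15/2)z
  1·L_3(z) = (1/6)z^3 - (1/2)z^2 + (1/3)z
Adding term by term: -(5/3)z^3 + 5z^2 + (8/3)z - 7

h(z) = -(5/3)z^3 + 5z^2 + (8/3)z - 7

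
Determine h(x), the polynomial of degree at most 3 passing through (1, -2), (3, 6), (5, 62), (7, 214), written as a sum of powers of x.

h(x) = x^3 - 3x^2 + 3x - 3

Newton's divided differences:
h[1,3] = (6 - (-2)) / (3 - 1) = 4
h[3,5] = (62 - 6) / (5 - 3) = 28
h[5,7] = (214 - 62) / (7 - 5) = 76
h[1,3,5] = (28 - 4) / (5 - 1) = 6
h[3,5,7] = (76 - 28) / (7 - 3) = 12
h[1,3,5,7] = (12 - 6) / (7 - 1) = 1
h(x) = -2 + 4·(x - 1) + 6·(x - 1)(x - 3) + 1·(x - 1)(x - 3)(x - 5)
Expanding: h(x) = x^3 - 3x^2 + 3x - 3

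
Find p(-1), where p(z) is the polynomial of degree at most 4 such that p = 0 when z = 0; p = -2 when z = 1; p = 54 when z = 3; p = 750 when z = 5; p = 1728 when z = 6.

6

L_0(-1) = (-2)·(-4)·(-6)·(-7)/[(-1)·(-3)·(-5)·(-6)] = 56/15
L_1(-1) = (-1)·(-4)·(-6)·(-7)/[(1)·(-2)·(-4)·(-5)] = -21/5
L_2(-1) = (-1)·(-2)·(-6)·(-7)/[(3)·(2)·(-2)·(-3)] = 7/3
L_3(-1) = (-1)·(-2)·(-4)·(-7)/[(5)·(4)·(2)·(-1)] = -7/5
L_4(-1) = (-1)·(-2)·(-4)·(-6)/[(6)·(5)·(3)·(1)] = 8/15
Sum: 0 + (-2)·(-21/5) + 54·(7/3) + 750·(-7/5) + 1728·(8/15) = 6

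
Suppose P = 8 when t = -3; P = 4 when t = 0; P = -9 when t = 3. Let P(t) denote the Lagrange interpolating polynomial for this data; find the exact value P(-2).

Evaluate each Lagrange basis at t = -2:
L_0(-2) = (-2)·(-5)/[(-3)·(-6)] = 5/9
L_1(-2) = (1)·(-5)/[(3)·(-3)] = 5/9
L_2(-2) = (1)·(-2)/[(6)·(3)] = -1/9
Sum: 8·(5/9) + 4·(5/9) + (-9)·(-1/9) = 23/3

23/3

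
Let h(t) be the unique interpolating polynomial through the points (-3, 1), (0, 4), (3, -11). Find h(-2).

Evaluate each Lagrange basis at t = -2:
L_0(-2) = (-2)·(-5)/[(-3)·(-6)] = 5/9
L_1(-2) = (1)·(-5)/[(3)·(-3)] = 5/9
L_2(-2) = (1)·(-2)/[(6)·(3)] = -1/9
Sum: 1·(5/9) + 4·(5/9) + (-11)·(-1/9) = 4

4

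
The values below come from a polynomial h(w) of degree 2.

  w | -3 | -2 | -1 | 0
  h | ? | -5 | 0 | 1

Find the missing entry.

-14

The 3 known values determine h uniquely (degree ≤ 2).
L_0(-3) = (-2)·(-3)/[(-1)·(-2)] = 3
L_1(-3) = (-1)·(-3)/[(1)·(-1)] = -3
L_2(-3) = (-1)·(-2)/[(2)·(1)] = 1
Sum: (-5)·(3) + 0 + 1·(1) = -14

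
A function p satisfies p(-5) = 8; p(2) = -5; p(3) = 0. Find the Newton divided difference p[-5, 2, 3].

p[-5,2] = (-5 - 8) / (2 - (-5)) = -13/7
p[2,3] = (0 - (-5)) / (3 - 2) = 5
p[-5,2,3] = (5 - (-13/7)) / (3 - (-5)) = 6/7

6/7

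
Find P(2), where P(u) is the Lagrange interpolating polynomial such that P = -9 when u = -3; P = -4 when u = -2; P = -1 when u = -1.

-4

Evaluate each Lagrange basis at u = 2:
L_0(2) = (4)·(3)/[(-1)·(-2)] = 6
L_1(2) = (5)·(3)/[(1)·(-1)] = -15
L_2(2) = (5)·(4)/[(2)·(1)] = 10
Sum: (-9)·(6) + (-4)·(-15) + (-1)·(10) = -4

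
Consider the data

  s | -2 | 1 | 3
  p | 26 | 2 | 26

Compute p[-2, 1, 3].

p[-2,1] = (2 - 26) / (1 - (-2)) = -8
p[1,3] = (26 - 2) / (3 - 1) = 12
p[-2,1,3] = (12 - (-8)) / (3 - (-2)) = 4

4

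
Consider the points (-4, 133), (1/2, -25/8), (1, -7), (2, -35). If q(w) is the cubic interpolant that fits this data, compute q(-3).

Evaluate each Lagrange basis at w = -3:
L_0(-3) = (-7/2)·(-4)·(-5)/[(-9/2)·(-5)·(-6)] = 14/27
L_1(-3) = (1)·(-4)·(-5)/[(9/2)·(-1/2)·(-3/2)] = 160/27
L_2(-3) = (1)·(-7/2)·(-5)/[(5)·(1/2)·(-1)] = -7
L_3(-3) = (1)·(-7/2)·(-4)/[(6)·(3/2)·(1)] = 14/9
Sum: 133·(14/27) + (-25/8)·(160/27) + (-7)·(-7) + (-35)·(14/9) = 45

45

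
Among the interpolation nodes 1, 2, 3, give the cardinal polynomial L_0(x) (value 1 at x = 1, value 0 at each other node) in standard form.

L_0(x) = (x - 2)(x - 3) / [(-1)·(-2)]
       = (x^2 - 5x + 6) / (2)

L_0(x) = (1/2)x^2 - (5/2)x + 3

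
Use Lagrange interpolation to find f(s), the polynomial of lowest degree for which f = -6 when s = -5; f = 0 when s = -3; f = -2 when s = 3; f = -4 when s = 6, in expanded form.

f(s) = (41/1188)s^3 - (145/594)s^2 - (85/132)s + 79/66

L_0(s) = (s + 3)(s - 3)(s - 6) / [-176] = -(1/176)s^3 + (3/88)s^2 + (9/176)s - 27/88
L_1(s) = (s + 5)(s - 3)(s - 6) / [108] = (1/108)s^3 - (1/27)s^2 - (1/4)s + 5/6
L_2(s) = (s + 5)(s + 3)(s - 6) / [-144] = -(1/144)s^3 - (1/72)s^2 + (11/48)s + 5/8
L_3(s) = (s + 5)(s + 3)(s - 3) / [297] = (1/297)s^3 + (5/297)s^2 - (1/33)s - 5/33
f(s) = (-6)·L_0 + 0·L_1 + (-2)·L_2 + (-4)·L_3
  (-6)·L_0(s) = (3/88)s^3 - (9/44)s^2 - (27/88)s + 81/44
  0·L_1(s) = 0
  (-2)·L_2(s) = (1/72)s^3 + (1/36)s^2 - (11/24)s - 5/4
  (-4)·L_3(s) = -(4/297)s^3 - (20/297)s^2 + (4/33)s + 20/33
Adding term by term: (41/1188)s^3 - (145/594)s^2 - (85/132)s + 79/66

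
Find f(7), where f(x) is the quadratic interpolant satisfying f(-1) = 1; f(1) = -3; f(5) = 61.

Evaluate each Lagrange basis at x = 7:
L_0(7) = (6)·(2)/[(-2)·(-6)] = 1
L_1(7) = (8)·(2)/[(2)·(-4)] = -2
L_2(7) = (8)·(6)/[(6)·(4)] = 2
Sum: 1·(1) + (-3)·(-2) + 61·(2) = 129

129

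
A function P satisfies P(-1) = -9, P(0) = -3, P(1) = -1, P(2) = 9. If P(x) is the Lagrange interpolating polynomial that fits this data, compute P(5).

Evaluate each Lagrange basis at x = 5:
L_0(5) = (5)·(4)·(3)/[(-1)·(-2)·(-3)] = -10
L_1(5) = (6)·(4)·(3)/[(1)·(-1)·(-2)] = 36
L_2(5) = (6)·(5)·(3)/[(2)·(1)·(-1)] = -45
L_3(5) = (6)·(5)·(4)/[(3)·(2)·(1)] = 20
Sum: (-9)·(-10) + (-3)·(36) + (-1)·(-45) + 9·(20) = 207

207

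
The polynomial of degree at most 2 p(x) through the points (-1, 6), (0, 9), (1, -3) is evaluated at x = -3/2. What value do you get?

L_0(-3/2) = (-3/2)·(-5/2)/[(-1)·(-2)] = 15/8
L_1(-3/2) = (-1/2)·(-5/2)/[(1)·(-1)] = -5/4
L_2(-3/2) = (-1/2)·(-3/2)/[(2)·(1)] = 3/8
Sum: 6·(15/8) + 9·(-5/4) + (-3)·(3/8) = -9/8

-9/8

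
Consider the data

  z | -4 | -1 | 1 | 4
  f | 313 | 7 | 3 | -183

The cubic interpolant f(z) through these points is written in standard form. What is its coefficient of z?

Build the Lagrange basis polynomials:
L_0(z) = (z + 1)(z - 1)(z - 4) / [-120] = -(1/120)z^3 + (1/30)z^2 + (1/120)z - 1/30
L_1(z) = (z + 4)(z - 1)(z - 4) / [30] = (1/30)z^3 - (1/30)z^2 - (8/15)z + 8/15
L_2(z) = (z + 4)(z + 1)(z - 4) / [-30] = -(1/30)z^3 - (1/30)z^2 + (8/15)z + 8/15
L_3(z) = (z + 4)(z + 1)(z - 1) / [120] = (1/120)z^3 + (1/30)z^2 - (1/120)z - 1/30
f(z) = 313·L_0 + 7·L_1 + 3·L_2 + (-183)·L_3
Only the coefficient of z is needed; take it from each L_i and combine:
313·(1/120) + 7·(-8/15) + 3·(8/15) + (-183)·(-1/120) = 2

2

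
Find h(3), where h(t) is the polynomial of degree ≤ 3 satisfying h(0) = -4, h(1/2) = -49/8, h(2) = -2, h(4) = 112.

32

Using Newton's divided-difference form:
h[0,1/2] = (-49/8 - (-4)) / (1/2 - 0) = -17/4
h[1/2,2] = (-2 - (-49/8)) / (2 - 1/2) = 11/4
h[2,4] = (112 - (-2)) / (4 - 2) = 57
h[0,1/2,2] = (11/4 - (-17/4)) / (2 - 0) = 7/2
h[1/2,2,4] = (57 - 11/4) / (4 - 1/2) = 31/2
h[0,1/2,2,4] = (31/2 - 7/2) / (4 - 0) = 3
h(3) = -4 + (-17/4)·(3) + (7/2)·(3)·(5/2) + 3·(3)·(5/2)·(1) = 32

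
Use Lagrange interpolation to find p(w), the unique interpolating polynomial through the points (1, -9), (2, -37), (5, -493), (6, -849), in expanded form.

Build the Lagrange basis polynomials:
L_0(w) = (w - 2)(w - 5)(w - 6) / [-20] = -(1/20)w^3 + (13/20)w^2 - (13/5)w + 3
L_1(w) = (w - 1)(w - 5)(w - 6) / [12] = (1/12)w^3 - w^2 + (41/12)w - 5/2
L_2(w) = (w - 1)(w - 2)(w - 6) / [-12] = -(1/12)w^3 + (3/4)w^2 - (5/3)w + 1
L_3(w) = (w - 1)(w - 2)(w - 5) / [20] = (1/20)w^3 - (2/5)w^2 + (17/20)w - 1/2
p(w) = (-9)·L_0 + (-37)·L_1 + (-493)·L_2 + (-849)·L_3
  (-9)·L_0(w) = (9/20)w^3 - (117/20)w^2 + (117/5)w - 27
  (-37)·L_1(w) = -(37/12)w^3 + 37w^2 - (1517/12)w + 185/2
  (-493)·L_2(w) = (493/12)w^3 - (1479/4)w^2 + (2465/3)w - 493
  (-849)·L_3(w) = -(849/20)w^3 + (1698/5)w^2 - (14433/20)w + 849/2
Adding term by term: -4w^3 + w^2 - 3w - 3

p(w) = -4w^3 + w^2 - 3w - 3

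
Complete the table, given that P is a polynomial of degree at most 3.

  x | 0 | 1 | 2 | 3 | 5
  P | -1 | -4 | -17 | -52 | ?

The 4 known values determine P uniquely (degree ≤ 3).
Evaluate each Lagrange basis at x = 5:
L_0(5) = (4)·(3)·(2)/[(-1)·(-2)·(-3)] = -4
L_1(5) = (5)·(3)·(2)/[(1)·(-1)·(-2)] = 15
L_2(5) = (5)·(4)·(2)/[(2)·(1)·(-1)] = -20
L_3(5) = (5)·(4)·(3)/[(3)·(2)·(1)] = 10
Sum: (-1)·(-4) + (-4)·(15) + (-17)·(-20) + (-52)·(10) = -236

-236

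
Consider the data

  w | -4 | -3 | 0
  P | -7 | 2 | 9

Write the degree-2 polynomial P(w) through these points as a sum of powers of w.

Build the Lagrange basis polynomials:
L_0(w) = (w + 3)w / [4] = (1/4)w^2 + (3/4)w
L_1(w) = (w + 4)w / [-3] = -(1/3)w^2 - (4/3)w
L_2(w) = (w + 4)(w + 3) / [12] = (1/12)w^2 + (7/12)w + 1
P(w) = (-7)·L_0 + 2·L_1 + 9·L_2
  (-7)·L_0(w) = -(7/4)w^2 - (21/4)w
  2·L_1(w) = -(2/3)w^2 - (8/3)w
  9·L_2(w) = (3/4)w^2 + (21/4)w + 9
Adding term by term: -(5/3)w^2 - (8/3)w + 9

P(w) = -(5/3)w^2 - (8/3)w + 9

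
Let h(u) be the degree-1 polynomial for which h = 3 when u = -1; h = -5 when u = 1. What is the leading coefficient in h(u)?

-4

L_0(u) = (u - 1) / [-2] = -(1/2)u + 1/2
L_1(u) = (u + 1) / [2] = (1/2)u + 1/2
h(u) = 3·L_0 + (-5)·L_1
Only the coefficient of u is needed; take it from each L_i and combine:
3·(-1/2) + (-5)·(1/2) = -4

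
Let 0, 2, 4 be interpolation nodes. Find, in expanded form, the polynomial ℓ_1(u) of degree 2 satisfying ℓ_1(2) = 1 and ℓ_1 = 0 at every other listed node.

ℓ_1(u) = u(u - 4) / [(2)·(-2)]
       = (u^2 - 4u) / (-4)

ℓ_1(u) = -(1/4)u^2 + u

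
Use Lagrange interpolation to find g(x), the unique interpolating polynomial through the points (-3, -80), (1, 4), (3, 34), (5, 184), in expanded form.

g(x) = 2x^3 - 3x^2 + x + 4

L_0(x) = (x - 1)(x - 3)(x - 5) / [-192] = -(1/192)x^3 + (3/64)x^2 - (23/192)x + 5/64
L_1(x) = (x + 3)(x - 3)(x - 5) / [32] = (1/32)x^3 - (5/32)x^2 - (9/32)x + 45/32
L_2(x) = (x + 3)(x - 1)(x - 5) / [-24] = -(1/24)x^3 + (1/8)x^2 + (13/24)x - 5/8
L_3(x) = (x + 3)(x - 1)(x - 3) / [64] = (1/64)x^3 - (1/64)x^2 - (9/64)x + 9/64
g(x) = (-80)·L_0 + 4·L_1 + 34·L_2 + 184·L_3
  (-80)·L_0(x) = (5/12)x^3 - (15/4)x^2 + (115/12)x - 25/4
  4·L_1(x) = (1/8)x^3 - (5/8)x^2 - (9/8)x + 45/8
  34·L_2(x) = -(17/12)x^3 + (17/4)x^2 + (221/12)x - 85/4
  184·L_3(x) = (23/8)x^3 - (23/8)x^2 - (207/8)x + 207/8
Adding term by term: 2x^3 - 3x^2 + x + 4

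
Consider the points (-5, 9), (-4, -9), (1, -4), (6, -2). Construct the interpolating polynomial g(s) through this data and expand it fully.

g(s) = -(22/75)s^3 + (41/50)s^2 + (1091/150)s - 59/5

Build the Lagrange basis polynomials:
L_0(s) = (s + 4)(s - 1)(s - 6) / [-66] = -(1/66)s^3 + (1/22)s^2 + (1/3)s - 4/11
L_1(s) = (s + 5)(s - 1)(s - 6) / [50] = (1/50)s^3 - (1/25)s^2 - (29/50)s + 3/5
L_2(s) = (s + 5)(s + 4)(s - 6) / [-150] = -(1/150)s^3 - (1/50)s^2 + (17/75)s + 4/5
L_3(s) = (s + 5)(s + 4)(s - 1) / [550] = (1/550)s^3 + (4/275)s^2 + (1/50)s - 2/55
g(s) = 9·L_0 + (-9)·L_1 + (-4)·L_2 + (-2)·L_3
  9·L_0(s) = -(3/22)s^3 + (9/22)s^2 + 3s - 36/11
  (-9)·L_1(s) = -(9/50)s^3 + (9/25)s^2 + (261/50)s - 27/5
  (-4)·L_2(s) = (2/75)s^3 + (2/25)s^2 - (68/75)s - 16/5
  (-2)·L_3(s) = -(1/275)s^3 - (8/275)s^2 - (1/25)s + 4/55
Adding term by term: -(22/75)s^3 + (41/50)s^2 + (1091/150)s - 59/5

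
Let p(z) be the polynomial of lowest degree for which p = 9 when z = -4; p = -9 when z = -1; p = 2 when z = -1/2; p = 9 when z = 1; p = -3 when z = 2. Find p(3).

L_0(3) = (4)·(7/2)·(2)·(1)/[(-3)·(-7/2)·(-5)·(-6)] = 4/45
L_1(3) = (7)·(7/2)·(2)·(1)/[(3)·(-1/2)·(-2)·(-3)] = -49/9
L_2(3) = (7)·(4)·(2)·(1)/[(7/2)·(1/2)·(-3/2)·(-5/2)] = 128/15
L_3(3) = (7)·(4)·(7/2)·(1)/[(5)·(2)·(3/2)·(-1)] = -98/15
L_4(3) = (7)·(4)·(7/2)·(2)/[(6)·(3)·(5/2)·(1)] = 196/45
Sum: 9·(4/45) + (-9)·(-49/9) + 2·(128/15) + 9·(-98/15) + (-3)·(196/45) = -5

-5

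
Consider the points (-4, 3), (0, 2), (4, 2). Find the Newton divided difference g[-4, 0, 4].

g[-4,0] = (2 - 3) / (0 - (-4)) = -1/4
g[0,4] = (2 - 2) / (4 - 0) = 0
g[-4,0,4] = (0 - (-1/4)) / (4 - (-4)) = 1/32

1/32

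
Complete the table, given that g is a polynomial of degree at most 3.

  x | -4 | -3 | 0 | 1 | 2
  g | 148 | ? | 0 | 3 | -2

63

The 4 known values determine g uniquely (degree ≤ 3).
L_0(-3) = (-3)·(-4)·(-5)/[(-4)·(-5)·(-6)] = 1/2
L_1(-3) = (1)·(-4)·(-5)/[(4)·(-1)·(-2)] = 5/2
L_2(-3) = (1)·(-3)·(-5)/[(5)·(1)·(-1)] = -3
L_3(-3) = (1)·(-3)·(-4)/[(6)·(2)·(1)] = 1
Sum: 148·(1/2) + 0 + 3·(-3) + (-2)·(1) = 63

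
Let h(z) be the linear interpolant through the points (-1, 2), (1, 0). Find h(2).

-1

L_0(2) = (1)/[(-2)] = -1/2
L_1(2) = (3)/[(2)] = 3/2
Sum: 2·(-1/2) + 0 = -1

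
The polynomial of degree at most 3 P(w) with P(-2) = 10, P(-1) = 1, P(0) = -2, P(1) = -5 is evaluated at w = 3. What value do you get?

-35

Evaluate each Lagrange basis at w = 3:
L_0(3) = (4)·(3)·(2)/[(-1)·(-2)·(-3)] = -4
L_1(3) = (5)·(3)·(2)/[(1)·(-1)·(-2)] = 15
L_2(3) = (5)·(4)·(2)/[(2)·(1)·(-1)] = -20
L_3(3) = (5)·(4)·(3)/[(3)·(2)·(1)] = 10
Sum: 10·(-4) + 1·(15) + (-2)·(-20) + (-5)·(10) = -35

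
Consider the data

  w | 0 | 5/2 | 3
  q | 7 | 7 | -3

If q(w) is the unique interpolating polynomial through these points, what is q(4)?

-33

Using Newton's divided-difference form:
q[0,5/2] = (7 - 7) / (5/2 - 0) = 0
q[5/2,3] = (-3 - 7) / (3 - 5/2) = -20
q[0,5/2,3] = (-20 - 0) / (3 - 0) = -20/3
q(4) = 7 + 0·(4) + (-20/3)·(4)·(3/2) = -33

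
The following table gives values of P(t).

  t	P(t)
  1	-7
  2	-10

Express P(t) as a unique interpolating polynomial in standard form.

Build the Lagrange basis polynomials:
L_0(t) = (t - 2) / [-1] = -t + 2
L_1(t) = (t - 1) / [1] = t - 1
P(t) = (-7)·L_0 + (-10)·L_1
  (-7)·L_0(t) = 7t - 14
  (-10)·L_1(t) = -10t + 10
Adding term by term: -3t - 4

P(t) = -3t - 4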